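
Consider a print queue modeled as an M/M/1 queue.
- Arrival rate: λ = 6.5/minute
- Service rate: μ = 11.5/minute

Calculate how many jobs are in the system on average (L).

ρ = λ/μ = 6.5/11.5 = 0.5652
For M/M/1: L = λ/(μ-λ)
L = 6.5/(11.5-6.5) = 6.5/5.00
L = 1.3000 jobs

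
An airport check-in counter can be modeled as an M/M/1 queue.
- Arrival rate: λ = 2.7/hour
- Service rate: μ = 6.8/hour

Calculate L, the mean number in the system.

ρ = λ/μ = 2.7/6.8 = 0.3971
For M/M/1: L = λ/(μ-λ)
L = 2.7/(6.8-2.7) = 2.7/4.10
L = 0.6585 passengers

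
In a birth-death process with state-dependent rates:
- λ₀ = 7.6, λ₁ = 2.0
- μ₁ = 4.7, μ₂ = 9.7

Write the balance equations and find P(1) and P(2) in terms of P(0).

Balance equations:
State 0: λ₀P₀ = μ₁P₁ → P₁ = (λ₀/μ₁)P₀ = (7.6/4.7)P₀ = 1.6170P₀
State 1: P₂ = (λ₀λ₁)/(μ₁μ₂)P₀ = (7.6×2.0)/(4.7×9.7)P₀ = 0.3334P₀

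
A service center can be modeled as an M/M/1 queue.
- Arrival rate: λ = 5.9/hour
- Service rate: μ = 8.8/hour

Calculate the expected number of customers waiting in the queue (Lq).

ρ = λ/μ = 5.9/8.8 = 0.6705
For M/M/1: Lq = λ²/(μ(μ-λ))
Lq = 34.81/(8.8 × 2.90)
Lq = 1.3640 customers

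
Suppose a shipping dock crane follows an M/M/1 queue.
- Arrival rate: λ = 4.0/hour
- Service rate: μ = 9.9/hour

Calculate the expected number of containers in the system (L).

ρ = λ/μ = 4.0/9.9 = 0.4040
For M/M/1: L = λ/(μ-λ)
L = 4.0/(9.9-4.0) = 4.0/5.90
L = 0.6780 containers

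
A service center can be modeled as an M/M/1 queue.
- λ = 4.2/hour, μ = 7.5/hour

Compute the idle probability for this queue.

ρ = λ/μ = 4.2/7.5 = 0.5600
P(0) = 1 - ρ = 1 - 0.5600 = 0.4400
The server is idle 44.00% of the time.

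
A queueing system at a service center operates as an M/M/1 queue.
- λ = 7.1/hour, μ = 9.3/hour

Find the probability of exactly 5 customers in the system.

ρ = λ/μ = 7.1/9.3 = 0.76344
P(n) = (1-ρ)ρⁿ
P(5) = (1-0.76344) × 0.76344^5
P(5) = 0.2366 × 0.2593
P(5) = 0.06135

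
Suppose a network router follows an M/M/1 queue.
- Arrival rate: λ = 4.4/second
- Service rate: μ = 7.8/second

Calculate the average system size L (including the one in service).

ρ = λ/μ = 4.4/7.8 = 0.5641
For M/M/1: L = λ/(μ-λ)
L = 4.4/(7.8-4.4) = 4.4/3.40
L = 1.2941 packets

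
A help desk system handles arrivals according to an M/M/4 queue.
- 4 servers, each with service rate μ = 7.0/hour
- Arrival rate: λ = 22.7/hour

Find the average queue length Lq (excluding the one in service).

Traffic intensity: ρ = λ/(cμ) = 22.7/(4×7.0) = 0.8107
Since ρ = 0.8107 < 1, system is stable.
Offered load a = λ/μ = cρ = 22.7/7.0 = 3.2429
P₀ = [ Σₙ₌₀^3 aⁿ/n! + a^4/(4!(1-ρ)) ]⁻¹
Σ = a^0/0! + a^1/1! + a^2/2! + a^3/3! = 1.00000 + 3.24286 + 5.25806 + 5.68371 = 15.1846
a^4/(4!(1-ρ)) = 110.58883/(24 × 0.18928571) = 24.3435
P₀ = 1/(15.1846 + 24.3435) = 0.02530
Lq = P₀·a^4·ρ / (4!(1-ρ)²) = 0.0252985 × 110.5888 × 0.810714 / (24 × 0.0358291) = 2.6377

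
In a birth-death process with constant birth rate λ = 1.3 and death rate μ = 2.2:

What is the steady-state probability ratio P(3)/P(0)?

For constant rates: P(n)/P(0) = (λ/μ)^n
P(3)/P(0) = (1.3/2.2)^3 = 0.5909^3 = 0.2063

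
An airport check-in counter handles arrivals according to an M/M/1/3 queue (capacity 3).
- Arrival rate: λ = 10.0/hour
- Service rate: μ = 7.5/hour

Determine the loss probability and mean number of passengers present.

ρ = λ/μ = 10.0/7.5 = 1.3333
P₀ = (1-ρ)/(1-ρ^(K+1)) = (1-1.3333)/(1-1.3333^4) = -0.3333/-2.1602 = 0.1543
P_K = P₀×ρ^K = 0.1543 × 1.3333^3 = 0.1543 × 2.3702 = 0.3657
Blocking probability P_3 = 0.3657 (36.57%)
L = ρ[1 - (K+1)ρ^K + Kρ^(K+1)] / [(1-ρ)(1-ρ^(K+1))]
L = 1.3333 × (1 - 4×2.3702 + 3×3.1602) / ((1 - 1.3333) × (1 - 3.1602)) = 1.8514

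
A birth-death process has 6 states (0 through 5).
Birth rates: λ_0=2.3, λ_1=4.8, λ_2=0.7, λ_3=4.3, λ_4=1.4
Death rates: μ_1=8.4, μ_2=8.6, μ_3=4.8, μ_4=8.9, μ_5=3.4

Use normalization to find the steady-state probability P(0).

Ratios P(n)/P(0) = (λ₀···λₙ₋₁)/(μ₁···μₙ):
P(1)/P(0) = (2.3)/(8.4) = 0.2738
P(2)/P(0) = (2.3×4.8)/(8.4×8.6) = 0.1528
P(3)/P(0) = (2.3×4.8×0.7)/(8.4×8.6×4.8) = 0.02229
P(4)/P(0) = (2.3×4.8×0.7×4.3)/(8.4×8.6×4.8×8.9) = 0.01077
P(5)/P(0) = (2.3×4.8×0.7×4.3×1.4)/(8.4×8.6×4.8×8.9×3.4) = 0.004434

Normalization: ∑ P(n) = 1
P(0) × (1.0000 + 0.2738 + 0.1528 + 0.02229 + 0.01077 + 0.004434) = 1
P(0) × 1.4641 = 1
P(0) = 1/1.4641 = 0.6830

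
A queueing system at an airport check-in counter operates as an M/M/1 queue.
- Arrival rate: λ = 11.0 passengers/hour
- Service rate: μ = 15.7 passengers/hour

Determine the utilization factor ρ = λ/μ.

Server utilization: ρ = λ/μ
ρ = 11.0/15.7 = 0.7006
The server is busy 70.06% of the time.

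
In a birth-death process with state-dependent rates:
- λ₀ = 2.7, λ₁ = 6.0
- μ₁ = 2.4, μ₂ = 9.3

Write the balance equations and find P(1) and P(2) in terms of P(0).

Balance equations:
State 0: λ₀P₀ = μ₁P₁ → P₁ = (λ₀/μ₁)P₀ = (2.7/2.4)P₀ = 1.1250P₀
State 1: P₂ = (λ₀λ₁)/(μ₁μ₂)P₀ = (2.7×6.0)/(2.4×9.3)P₀ = 0.7258P₀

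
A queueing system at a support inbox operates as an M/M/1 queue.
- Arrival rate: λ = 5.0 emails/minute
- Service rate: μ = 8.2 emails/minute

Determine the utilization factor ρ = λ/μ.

Server utilization: ρ = λ/μ
ρ = 5.0/8.2 = 0.6098
The server is busy 60.98% of the time.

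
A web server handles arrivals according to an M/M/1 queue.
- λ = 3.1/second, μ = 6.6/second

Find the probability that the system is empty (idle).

ρ = λ/μ = 3.1/6.6 = 0.4697
P(0) = 1 - ρ = 1 - 0.4697 = 0.5303
The server is idle 53.03% of the time.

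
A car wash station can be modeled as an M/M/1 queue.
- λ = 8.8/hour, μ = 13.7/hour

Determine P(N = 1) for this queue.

ρ = λ/μ = 8.8/13.7 = 0.64234
P(n) = (1-ρ)ρⁿ
P(1) = (1-0.64234) × 0.64234^1
P(1) = 0.35766 × 0.64234
P(1) = 0.2297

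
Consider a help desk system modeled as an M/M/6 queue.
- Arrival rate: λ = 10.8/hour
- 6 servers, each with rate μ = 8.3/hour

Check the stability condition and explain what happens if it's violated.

Stability requires ρ = λ/(cμ) < 1
ρ = 10.8/(6 × 8.3) = 10.8/49.80 = 0.2169
Since 0.2169 < 1, the system is STABLE.
The servers are busy 21.69% of the time.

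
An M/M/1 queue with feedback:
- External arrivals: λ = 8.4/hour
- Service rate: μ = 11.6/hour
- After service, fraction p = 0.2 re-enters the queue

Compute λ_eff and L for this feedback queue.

Effective arrival rate: λ_eff = λ/(1-p) = 8.4/(1-0.2) = 8.4/0.80 = 10.5000
ρ = λ_eff/μ = 10.5000/11.6 = 0.9051724
L = ρ/(1-ρ) = 0.9051724/(1-0.9051724) = 9.5455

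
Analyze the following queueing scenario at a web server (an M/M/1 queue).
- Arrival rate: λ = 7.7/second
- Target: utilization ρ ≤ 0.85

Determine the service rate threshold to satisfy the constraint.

ρ = λ/μ, so μ = λ/ρ
μ ≥ 7.7/0.85 = 9.0588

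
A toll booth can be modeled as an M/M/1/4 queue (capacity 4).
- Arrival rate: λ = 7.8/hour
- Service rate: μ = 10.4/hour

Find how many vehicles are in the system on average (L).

ρ = λ/μ = 7.8/10.4 = 0.7500
P₀ = (1-ρ)/(1-ρ^(K+1)) = (1-0.7500)/(1-0.7500^5) = 0.2500/0.7627 = 0.3278
P_K = P₀×ρ^K = 0.3278 × 0.7500^4 = 0.3278 × 0.3164 = 0.1037
L = ρ[1 - (K+1)ρ^K + Kρ^(K+1)] / [(1-ρ)(1-ρ^(K+1))]
L = 0.7500 × (1 - 5×0.3164 + 4×0.2373) / ((1 - 0.7500) × (1 - 0.2373)) = 1.4443 vehicles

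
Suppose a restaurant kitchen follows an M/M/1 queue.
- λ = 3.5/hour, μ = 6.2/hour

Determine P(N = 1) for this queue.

ρ = λ/μ = 3.5/6.2 = 0.5645
P(n) = (1-ρ)ρⁿ
P(1) = (1-0.5645) × 0.5645^1
P(1) = 0.4355 × 0.5645
P(1) = 0.2458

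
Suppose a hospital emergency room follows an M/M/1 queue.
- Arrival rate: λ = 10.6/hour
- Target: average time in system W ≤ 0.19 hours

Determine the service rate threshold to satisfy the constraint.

For M/M/1: W = 1/(μ-λ)
Need W ≤ 0.19, so 1/(μ-λ) ≤ 0.19
μ - λ ≥ 1/0.19 = 5.2632
μ ≥ 10.6 + 5.2632 = 15.8632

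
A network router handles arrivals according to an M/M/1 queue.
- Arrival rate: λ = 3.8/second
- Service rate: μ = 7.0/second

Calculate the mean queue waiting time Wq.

First, compute utilization: ρ = λ/μ = 3.8/7.0 = 0.5429
For M/M/1: Wq = λ/(μ(μ-λ))
Wq = 3.8/(7.0 × (7.0-3.8))
Wq = 3.8/(7.0 × 3.20)
Wq = 0.1696 seconds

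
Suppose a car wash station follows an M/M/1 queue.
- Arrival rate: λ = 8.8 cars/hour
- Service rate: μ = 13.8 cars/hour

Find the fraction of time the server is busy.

Server utilization: ρ = λ/μ
ρ = 8.8/13.8 = 0.6377
The server is busy 63.77% of the time.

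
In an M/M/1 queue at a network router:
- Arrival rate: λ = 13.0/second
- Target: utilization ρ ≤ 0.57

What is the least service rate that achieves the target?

ρ = λ/μ, so μ = λ/ρ
μ ≥ 13.0/0.57 = 22.8070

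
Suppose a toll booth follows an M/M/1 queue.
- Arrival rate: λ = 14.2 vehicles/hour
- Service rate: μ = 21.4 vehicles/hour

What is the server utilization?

Server utilization: ρ = λ/μ
ρ = 14.2/21.4 = 0.6636
The server is busy 66.36% of the time.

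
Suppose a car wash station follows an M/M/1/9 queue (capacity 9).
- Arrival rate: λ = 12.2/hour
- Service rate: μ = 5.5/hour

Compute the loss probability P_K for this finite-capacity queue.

ρ = λ/μ = 12.2/5.5 = 2.21818
P₀ = (1-ρ)/(1-ρ^(K+1)) = (1-2.21818)/(1-2.21818^10) = -1.2182/-2882.8180 = 0.0004226
P_K = P₀×ρ^K = 0.0004226 × 2.21818^9 = 0.0004226 × 1300.0830 = 0.5494
Blocking probability = 54.94%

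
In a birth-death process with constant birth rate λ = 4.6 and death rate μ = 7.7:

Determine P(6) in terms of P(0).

For constant rates: P(n)/P(0) = (λ/μ)^n
P(6)/P(0) = (4.6/7.7)^6 = 0.5974^6 = 0.04546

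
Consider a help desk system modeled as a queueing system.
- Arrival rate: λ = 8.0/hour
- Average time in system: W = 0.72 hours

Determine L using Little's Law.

Little's Law: L = λW
L = 8.0 × 0.72 = 5.7600 tickets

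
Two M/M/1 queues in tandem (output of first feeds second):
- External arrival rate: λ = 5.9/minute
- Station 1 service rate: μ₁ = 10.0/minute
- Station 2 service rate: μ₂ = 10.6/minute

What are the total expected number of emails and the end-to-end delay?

By Jackson's theorem, each station behaves as independent M/M/1.
Station 1: ρ₁ = 5.9/10.0 = 0.5900, L₁ = ρ₁/(1-ρ₁) = λ/(μ₁-λ) = 5.9/4.10 = 1.4390
Station 2: ρ₂ = 5.9/10.6 = 0.5566, L₂ = ρ₂/(1-ρ₂) = λ/(μ₂-λ) = 5.9/4.70 = 1.2553
Total: L = L₁ + L₂ = 1.4390 + 1.2553 = 2.6943
W = L/λ = 2.6943/5.9 = 0.4567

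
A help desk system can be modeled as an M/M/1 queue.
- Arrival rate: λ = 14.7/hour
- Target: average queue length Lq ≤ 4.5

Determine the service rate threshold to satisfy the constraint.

For M/M/1: Lq = λ²/(μ(μ-λ))
Need Lq ≤ 4.5, i.e. μ(μ-λ) ≥ λ²/4.5
μ² - 14.7μ - 216.09/4.5 ≥ 0  →  μ² - 14.7μ - 48.0200 ≥ 0
Quadratic formula (positive root): μ = [λ + √(λ² + 4×48.0200)]/2
Discriminant: 216.09 + 4×48.0200 = 408.1700, √408.1700 = 20.2032
μ ≥ (14.7 + 20.2032)/2 = 17.4516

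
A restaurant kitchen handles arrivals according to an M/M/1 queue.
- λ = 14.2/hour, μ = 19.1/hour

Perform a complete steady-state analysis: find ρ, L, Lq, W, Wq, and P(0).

Step 1: ρ = λ/μ = 14.2/19.1 = 0.7435
Step 2: L = λ/(μ-λ) = 14.2/4.90 = 2.8980
Step 3: Lq = λ²/(μ(μ-λ)) = 201.64/(19.1×4.90) = 2.1545
Step 4: W = 1/(μ-λ) = 1/4.90 = 0.204082
Step 5: Wq = λ/(μ(μ-λ)) = 14.2/(19.1×4.90) = 0.1517
Step 6: P(0) = 1-ρ = 0.2565
Verify: L = λW = 14.2×0.204082 = 2.8980 ✔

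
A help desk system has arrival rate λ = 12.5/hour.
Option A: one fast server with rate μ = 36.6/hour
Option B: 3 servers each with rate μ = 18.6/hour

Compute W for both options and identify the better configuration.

Option A: single server μ = 36.6 (M/M/1)
  ρ_A = 12.5/36.6 = 0.3415
  W_A = 1/(μ-λ) = 1/(36.6-12.5) = 1/24.10 = 0.04149

Option B: 3 servers μ = 18.6 (M/M/3)
  ρ_B = λ/(cμ) = 12.5/(3×18.6) = 0.2240
  Offered load a = λ/μ = cρ = 12.5/18.6 = 0.6720
  P₀ = [ Σₙ₌₀^2 aⁿ/n! + a^3/(3!(1-ρ)) ]⁻¹
  Σ = a^0/0! + a^1/1! + a^2/2! = 1.0000 + 0.67204 + 0.22582 = 1.8979
  a^3/(3!(1-ρ)) = 0.30352/(6 × 0.77599) = 0.06519
  P₀ = 1/(1.8979 + 0.06519) = 0.5094
  Lq = P₀·a^3·ρ / (3!(1-ρ)²) = 0.50941 × 0.30352 × 0.22401 / (6 × 0.60215) = 0.009587
  Wq_B = Lq/λ = 0.00958685/12.5 = 0.0007669
  W_B = Wq_B + 1/μ = 0.0007669 + 0.05376 = 0.05453

Since W_A = 0.04149 < W_B = 0.05453, Option A (single fast server) has the shorter time in system.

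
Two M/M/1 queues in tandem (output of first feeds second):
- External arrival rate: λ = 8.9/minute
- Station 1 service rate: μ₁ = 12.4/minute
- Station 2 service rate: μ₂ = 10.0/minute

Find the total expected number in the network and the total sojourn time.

By Jackson's theorem, each station behaves as independent M/M/1.
Station 1: ρ₁ = 8.9/12.4 = 0.7177, L₁ = ρ₁/(1-ρ₁) = λ/(μ₁-λ) = 8.9/3.50 = 2.5429
Station 2: ρ₂ = 8.9/10.0 = 0.8900, L₂ = ρ₂/(1-ρ₂) = λ/(μ₂-λ) = 8.9/1.10 = 8.0909
Total: L = L₁ + L₂ = 2.5429 + 8.0909 = 10.6338
W = L/λ = 10.6338/8.9 = 1.1948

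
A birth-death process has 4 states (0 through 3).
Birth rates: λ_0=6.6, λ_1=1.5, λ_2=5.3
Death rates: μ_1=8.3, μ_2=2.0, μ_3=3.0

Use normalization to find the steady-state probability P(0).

Ratios P(n)/P(0) = (λ₀···λₙ₋₁)/(μ₁···μₙ):
P(1)/P(0) = (6.6)/(8.3) = 0.7952
P(2)/P(0) = (6.6×1.5)/(8.3×2.0) = 0.5964
P(3)/P(0) = (6.6×1.5×5.3)/(8.3×2.0×3.0) = 1.0536

Normalization: ∑ P(n) = 1
P(0) × (1.0000 + 0.7952 + 0.5964 + 1.0536) = 1
P(0) × 3.4452 = 1
P(0) = 1/3.4452 = 0.2903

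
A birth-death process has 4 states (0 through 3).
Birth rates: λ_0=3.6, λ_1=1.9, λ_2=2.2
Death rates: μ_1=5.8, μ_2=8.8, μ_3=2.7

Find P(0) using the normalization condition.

Ratios P(n)/P(0) = (λ₀···λₙ₋₁)/(μ₁···μₙ):
P(1)/P(0) = (3.6)/(5.8) = 0.6207
P(2)/P(0) = (3.6×1.9)/(5.8×8.8) = 0.1340
P(3)/P(0) = (3.6×1.9×2.2)/(5.8×8.8×2.7) = 0.1092

Normalization: ∑ P(n) = 1
P(0) × (1.0000 + 0.6207 + 0.1340 + 0.1092) = 1
P(0) × 1.8639 = 1
P(0) = 1/1.8639 = 0.5365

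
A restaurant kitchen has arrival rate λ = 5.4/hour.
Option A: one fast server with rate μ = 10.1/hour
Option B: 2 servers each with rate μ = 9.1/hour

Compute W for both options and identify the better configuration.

Option A: single server μ = 10.1 (M/M/1)
  ρ_A = 5.4/10.1 = 0.5347
  W_A = 1/(μ-λ) = 1/(10.1-5.4) = 1/4.70 = 0.2128

Option B: 2 servers μ = 9.1 (M/M/2)
  ρ_B = λ/(cμ) = 5.4/(2×9.1) = 0.2967
  Offered load a = λ/μ = cρ = 5.4/9.1 = 0.5934
  P₀ = [ Σₙ₌₀^1 aⁿ/n! + a^2/(2!(1-ρ)) ]⁻¹
  Σ = a^0/0! + a^1/1! = 1.0000 + 0.5934 = 1.5934
  a^2/(2!(1-ρ)) = 0.3521/(2 × 0.7033) = 0.2503
  P₀ = 1/(1.5934 + 0.2503) = 0.5424
  Lq = P₀·a^2·ρ / (2!(1-ρ)²) = 0.5424 × 0.3521 × 0.2967 / (2 × 0.4946) = 0.05728
  Wq_B = Lq/λ = 0.05728/5.4 = 0.01061
  W_B = Wq_B + 1/μ = 0.01061 + 0.1099 = 0.1205

Since W_B = 0.1205 < W_A = 0.2128, Option B (multiple servers) has the shorter time in system.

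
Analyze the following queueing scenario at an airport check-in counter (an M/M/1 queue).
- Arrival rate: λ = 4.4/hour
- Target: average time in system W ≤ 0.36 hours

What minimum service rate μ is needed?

For M/M/1: W = 1/(μ-λ)
Need W ≤ 0.36, so 1/(μ-λ) ≤ 0.36
μ - λ ≥ 1/0.36 = 2.7778
μ ≥ 4.4 + 2.7778 = 7.1778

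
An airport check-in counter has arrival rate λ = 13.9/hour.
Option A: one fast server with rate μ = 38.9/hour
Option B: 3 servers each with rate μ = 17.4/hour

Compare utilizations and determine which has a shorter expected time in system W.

Option A: single server μ = 38.9 (M/M/1)
  ρ_A = 13.9/38.9 = 0.3573
  W_A = 1/(μ-λ) = 1/(38.9-13.9) = 1/25.00 = 0.04000

Option B: 3 servers μ = 17.4 (M/M/3)
  ρ_B = λ/(cμ) = 13.9/(3×17.4) = 0.2663
  Offered load a = λ/μ = cρ = 13.9/17.4 = 0.7989
  P₀ = [ Σₙ₌₀^2 aⁿ/n! + a^3/(3!(1-ρ)) ]⁻¹
  Σ = a^0/0! + a^1/1! + a^2/2! = 1.0000 + 0.79885 + 0.31908 = 2.1179
  a^3/(3!(1-ρ)) = 0.5098/(6 × 0.7337) = 0.1158
  P₀ = 1/(2.1179 + 0.1158) = 0.4477
  Lq = P₀·a^3·ρ / (3!(1-ρ)²) = 0.44768 × 0.50980 × 0.26628 / (6 × 0.53834) = 0.01881
  Wq_B = Lq/λ = 0.018815/13.9 = 0.001354
  W_B = Wq_B + 1/μ = 0.001354 + 0.05747 = 0.05882

Since W_A = 0.04000 < W_B = 0.05882, Option A (single fast server) has the shorter time in system.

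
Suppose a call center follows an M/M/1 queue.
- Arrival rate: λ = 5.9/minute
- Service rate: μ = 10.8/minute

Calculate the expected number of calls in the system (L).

ρ = λ/μ = 5.9/10.8 = 0.5463
For M/M/1: L = λ/(μ-λ)
L = 5.9/(10.8-5.9) = 5.9/4.90
L = 1.2041 calls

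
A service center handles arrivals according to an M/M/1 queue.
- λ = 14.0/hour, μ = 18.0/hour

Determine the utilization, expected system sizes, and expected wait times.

Step 1: ρ = λ/μ = 14.0/18.0 = 0.7778
Step 2: L = λ/(μ-λ) = 14.0/4.00 = 3.5000
Step 3: Lq = λ²/(μ(μ-λ)) = 196.00/(18.0×4.00) = 2.7222
Step 4: W = 1/(μ-λ) = 1/4.00 = 0.2500
Step 5: Wq = λ/(μ(μ-λ)) = 14.0/(18.0×4.00) = 0.1944
Step 6: P(0) = 1-ρ = 0.2222
Verify: L = λW = 14.0×0.2500 = 3.5000 ✔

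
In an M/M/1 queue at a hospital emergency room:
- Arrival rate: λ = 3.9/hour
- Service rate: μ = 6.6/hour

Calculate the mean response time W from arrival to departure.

First, compute utilization: ρ = λ/μ = 3.9/6.6 = 0.5909
For M/M/1: W = 1/(μ-λ)
W = 1/(6.6-3.9) = 1/2.70
W = 0.3704 hours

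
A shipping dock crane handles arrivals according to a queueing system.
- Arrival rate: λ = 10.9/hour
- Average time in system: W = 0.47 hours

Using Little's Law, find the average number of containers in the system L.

Little's Law: L = λW
L = 10.9 × 0.47 = 5.1230 containers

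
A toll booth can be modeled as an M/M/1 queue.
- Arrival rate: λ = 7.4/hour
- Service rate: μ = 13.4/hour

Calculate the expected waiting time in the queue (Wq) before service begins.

First, compute utilization: ρ = λ/μ = 7.4/13.4 = 0.5522
For M/M/1: Wq = λ/(μ(μ-λ))
Wq = 7.4/(13.4 × (13.4-7.4))
Wq = 7.4/(13.4 × 6.00)
Wq = 0.09204 hours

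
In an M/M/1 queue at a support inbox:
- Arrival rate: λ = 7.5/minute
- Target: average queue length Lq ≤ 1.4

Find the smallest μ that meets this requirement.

For M/M/1: Lq = λ²/(μ(μ-λ))
Need Lq ≤ 1.4, i.e. μ(μ-λ) ≥ λ²/1.4
μ² - 7.5μ - 56.25/1.4 ≥ 0  →  μ² - 7.5μ - 40.17857 ≥ 0
Quadratic formula (positive root): μ = [λ + √(λ² + 4×40.17857)]/2
Discriminant: 56.25 + 4×40.17857 = 216.9643, √216.9643 = 14.7297
μ ≥ (7.5 + 14.7297)/2 = 11.1149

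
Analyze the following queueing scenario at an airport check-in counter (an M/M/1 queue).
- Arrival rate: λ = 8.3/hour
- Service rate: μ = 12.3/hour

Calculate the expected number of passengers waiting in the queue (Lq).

ρ = λ/μ = 8.3/12.3 = 0.6748
For M/M/1: Lq = λ²/(μ(μ-λ))
Lq = 68.89/(12.3 × 4.00)
Lq = 1.4002 passengers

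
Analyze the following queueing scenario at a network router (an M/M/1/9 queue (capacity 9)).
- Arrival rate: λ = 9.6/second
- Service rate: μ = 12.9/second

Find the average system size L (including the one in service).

ρ = λ/μ = 9.6/12.9 = 0.74419
P₀ = (1-ρ)/(1-ρ^(K+1)) = (1-0.74419)/(1-0.74419^10) = 0.2558/0.9479 = 0.2699
P_K = P₀×ρ^K = 0.26987 × 0.74419^9 = 0.26987 × 0.070009 = 0.01889
L = ρ[1 - (K+1)ρ^K + Kρ^(K+1)] / [(1-ρ)(1-ρ^(K+1))]
L = 0.74419 × (1 - 10×0.07001 + 9×0.05210) / ((1 - 0.74419) × (1 - 0.05210)) = 2.3595 packets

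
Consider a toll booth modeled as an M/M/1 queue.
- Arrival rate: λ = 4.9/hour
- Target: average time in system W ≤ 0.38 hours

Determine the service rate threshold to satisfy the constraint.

For M/M/1: W = 1/(μ-λ)
Need W ≤ 0.38, so 1/(μ-λ) ≤ 0.38
μ - λ ≥ 1/0.38 = 2.6316
μ ≥ 4.9 + 2.6316 = 7.5316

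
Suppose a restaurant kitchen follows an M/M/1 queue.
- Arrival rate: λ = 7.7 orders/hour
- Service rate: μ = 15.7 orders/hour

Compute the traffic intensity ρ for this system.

Server utilization: ρ = λ/μ
ρ = 7.7/15.7 = 0.4904
The server is busy 49.04% of the time.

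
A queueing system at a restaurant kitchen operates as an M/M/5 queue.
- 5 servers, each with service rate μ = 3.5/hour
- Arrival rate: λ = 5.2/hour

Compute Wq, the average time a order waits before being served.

Traffic intensity: ρ = λ/(cμ) = 5.2/(5×3.5) = 0.2971
Since ρ = 0.2971 < 1, system is stable.
Offered load a = λ/μ = cρ = 5.2/3.5 = 1.4857
P₀ = [ Σₙ₌₀^4 aⁿ/n! + a^5/(5!(1-ρ)) ]⁻¹
Σ = a^0/0! + a^1/1! + a^2/2! + a^3/3! + a^4/4! = 1.0000 + 1.4857 + 1.1037 + 0.5466 + 0.2030 = 4.3390
a^5/(5!(1-ρ)) = 7.2390/(120 × 0.70286) = 0.08583
P₀ = 1/(4.3390 + 0.08583) = 0.2260
Lq = P₀·a^5·ρ / (5!(1-ρ)²) = 0.22600 × 7.2390 × 0.29714 / (120 × 0.49401) = 0.008200
Wq = Lq/λ = 0.008200/5.2 = 0.001577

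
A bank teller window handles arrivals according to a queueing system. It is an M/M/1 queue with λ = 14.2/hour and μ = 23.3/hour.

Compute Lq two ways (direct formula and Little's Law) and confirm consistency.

Method 1 (direct): Lq = λ²/(μ(μ-λ)) = 201.64/(23.3 × 9.10) = 0.9510

Method 2 (Little's Law):
W = 1/(μ-λ) = 1/9.10 = 0.10989
Wq = W - 1/μ = 0.10989 - 0.042918 = 0.06697
Lq = λWq = 14.2 × 0.06697 = 0.9510 ✔ (matches Method 1)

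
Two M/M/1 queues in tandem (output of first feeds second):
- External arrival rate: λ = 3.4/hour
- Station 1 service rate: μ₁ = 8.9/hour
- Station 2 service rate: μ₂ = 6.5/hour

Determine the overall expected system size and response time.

By Jackson's theorem, each station behaves as independent M/M/1.
Station 1: ρ₁ = 3.4/8.9 = 0.3820, L₁ = ρ₁/(1-ρ₁) = λ/(μ₁-λ) = 3.4/5.50 = 0.6182
Station 2: ρ₂ = 3.4/6.5 = 0.5231, L₂ = ρ₂/(1-ρ₂) = λ/(μ₂-λ) = 3.4/3.10 = 1.0968
Total: L = L₁ + L₂ = 0.6182 + 1.0968 = 1.7150
W = L/λ = 1.7150/3.4 = 0.5044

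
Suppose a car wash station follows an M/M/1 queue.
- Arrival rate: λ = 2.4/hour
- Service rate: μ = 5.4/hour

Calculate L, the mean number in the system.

ρ = λ/μ = 2.4/5.4 = 0.4444
For M/M/1: L = λ/(μ-λ)
L = 2.4/(5.4-2.4) = 2.4/3.00
L = 0.8000 cars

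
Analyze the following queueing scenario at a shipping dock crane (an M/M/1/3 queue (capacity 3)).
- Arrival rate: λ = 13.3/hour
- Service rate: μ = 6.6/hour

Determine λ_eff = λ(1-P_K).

ρ = λ/μ = 13.3/6.6 = 2.0152
P₀ = (1-ρ)/(1-ρ^(K+1)) = (1-2.0152)/(1-2.0152^4) = -1.0152/-15.4920 = 0.06553
P_K = P₀×ρ^K = 0.06553 × 2.0152^3 = 0.06553 × 8.1838 = 0.5363
λ_eff = λ(1-P_K) = 13.3 × (1 - 0.53628) = 13.3 × 0.46372 = 6.1675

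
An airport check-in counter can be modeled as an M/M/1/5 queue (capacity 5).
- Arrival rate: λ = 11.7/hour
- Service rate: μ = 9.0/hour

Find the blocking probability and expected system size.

ρ = λ/μ = 11.7/9.0 = 1.3000
P₀ = (1-ρ)/(1-ρ^(K+1)) = (1-1.3000)/(1-1.3000^6) = -0.3000/-3.8268 = 0.07839
P_K = P₀×ρ^K = 0.07839 × 1.3000^5 = 0.07839 × 3.7129 = 0.2911
Blocking probability P_5 = 0.2911 (29.11%)
L = ρ[1 - (K+1)ρ^K + Kρ^(K+1)] / [(1-ρ)(1-ρ^(K+1))]
L = 1.3000 × (1 - 6×3.71293 + 5×4.82681) / ((1 - 1.3000) × (1 - 4.82681)) = 3.2346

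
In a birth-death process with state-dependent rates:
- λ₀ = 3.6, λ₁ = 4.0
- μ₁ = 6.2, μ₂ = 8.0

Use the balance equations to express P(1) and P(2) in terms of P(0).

Balance equations:
State 0: λ₀P₀ = μ₁P₁ → P₁ = (λ₀/μ₁)P₀ = (3.6/6.2)P₀ = 0.5806P₀
State 1: P₂ = (λ₀λ₁)/(μ₁μ₂)P₀ = (3.6×4.0)/(6.2×8.0)P₀ = 0.2903P₀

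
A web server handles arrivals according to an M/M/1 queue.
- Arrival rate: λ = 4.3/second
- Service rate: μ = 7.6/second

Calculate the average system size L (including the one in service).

ρ = λ/μ = 4.3/7.6 = 0.5658
For M/M/1: L = λ/(μ-λ)
L = 4.3/(7.6-4.3) = 4.3/3.30
L = 1.3030 requests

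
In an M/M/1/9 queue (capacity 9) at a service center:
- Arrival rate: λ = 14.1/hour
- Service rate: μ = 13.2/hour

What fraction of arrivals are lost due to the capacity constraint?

ρ = λ/μ = 14.1/13.2 = 1.06818
P₀ = (1-ρ)/(1-ρ^(K+1)) = (1-1.06818)/(1-1.06818^10) = -0.068180/-0.93395 = 0.07300
P_K = P₀×ρ^K = 0.07300 × 1.06818^9 = 0.07300 × 1.8105 = 0.1322
Blocking probability = 13.22%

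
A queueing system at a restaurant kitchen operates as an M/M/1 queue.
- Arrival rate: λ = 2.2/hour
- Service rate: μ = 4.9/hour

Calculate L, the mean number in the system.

ρ = λ/μ = 2.2/4.9 = 0.4490
For M/M/1: L = λ/(μ-λ)
L = 2.2/(4.9-2.2) = 2.2/2.70
L = 0.8148 orders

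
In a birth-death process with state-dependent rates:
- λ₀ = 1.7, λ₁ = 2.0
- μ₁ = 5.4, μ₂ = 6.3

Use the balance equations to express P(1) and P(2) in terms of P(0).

Balance equations:
State 0: λ₀P₀ = μ₁P₁ → P₁ = (λ₀/μ₁)P₀ = (1.7/5.4)P₀ = 0.3148P₀
State 1: P₂ = (λ₀λ₁)/(μ₁μ₂)P₀ = (1.7×2.0)/(5.4×6.3)P₀ = 0.09994P₀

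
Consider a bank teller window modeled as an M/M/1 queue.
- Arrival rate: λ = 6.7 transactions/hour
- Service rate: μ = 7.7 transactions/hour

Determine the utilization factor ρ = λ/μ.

Server utilization: ρ = λ/μ
ρ = 6.7/7.7 = 0.8701
The server is busy 87.01% of the time.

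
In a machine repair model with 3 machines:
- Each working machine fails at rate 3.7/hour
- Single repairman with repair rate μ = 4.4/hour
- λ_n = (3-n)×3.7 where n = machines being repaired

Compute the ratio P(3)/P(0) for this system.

P(3)/P(0) = ∏_{i=0}^{3-1} λ_i/μ_{i+1}
= (3-0)×3.7/4.4 × (3-1)×3.7/4.4 × (3-2)×3.7/4.4
= 3.5678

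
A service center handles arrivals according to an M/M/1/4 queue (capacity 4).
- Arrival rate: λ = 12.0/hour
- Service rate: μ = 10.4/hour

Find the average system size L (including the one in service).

ρ = λ/μ = 12.0/10.4 = 1.15385
P₀ = (1-ρ)/(1-ρ^(K+1)) = (1-1.15385)/(1-1.15385^5) = -0.1539/-1.0453 = 0.1472
P_K = P₀×ρ^K = 0.1472 × 1.15385^4 = 0.1472 × 1.7725 = 0.2609
L = ρ[1 - (K+1)ρ^K + Kρ^(K+1)] / [(1-ρ)(1-ρ^(K+1))]
L = 1.15385 × (1 - 5×1.772546 + 4×2.045252) / ((1 - 1.15385) × (1 - 2.045252)) = 2.2837 customers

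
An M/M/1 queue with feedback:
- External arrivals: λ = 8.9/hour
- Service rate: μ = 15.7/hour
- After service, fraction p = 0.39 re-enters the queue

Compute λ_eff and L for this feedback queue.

Effective arrival rate: λ_eff = λ/(1-p) = 8.9/(1-0.39) = 8.9/0.61 = 14.590164
ρ = λ_eff/μ = 14.590164/15.7 = 0.9293098
L = ρ/(1-ρ) = 0.9293098/(1-0.9293098) = 13.1462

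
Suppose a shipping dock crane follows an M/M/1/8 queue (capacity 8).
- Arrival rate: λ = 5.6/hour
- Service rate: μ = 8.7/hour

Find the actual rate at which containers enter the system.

ρ = λ/μ = 5.6/8.7 = 0.64368
P₀ = (1-ρ)/(1-ρ^(K+1)) = (1-0.64368)/(1-0.64368^9) = 0.3563/0.9810 = 0.3632
P_K = P₀×ρ^K = 0.3632 × 0.64368^8 = 0.3632 × 0.02947 = 0.01070
λ_eff = λ(1-P_K) = 5.6 × (1 - 0.01070) = 5.6 × 0.9893 = 5.5401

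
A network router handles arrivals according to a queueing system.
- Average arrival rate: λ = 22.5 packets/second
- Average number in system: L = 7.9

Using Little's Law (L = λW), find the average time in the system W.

Little's Law: L = λW, so W = L/λ
W = 7.9/22.5 = 0.3511 seconds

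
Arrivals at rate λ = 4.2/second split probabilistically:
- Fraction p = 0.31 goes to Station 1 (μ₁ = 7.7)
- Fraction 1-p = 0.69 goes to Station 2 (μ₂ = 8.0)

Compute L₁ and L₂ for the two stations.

Effective rates: λ₁ = 4.2×0.31 = 1.302, λ₂ = 4.2×0.69 = 2.898
Station 1: ρ₁ = 1.302/7.7 = 0.1691, L₁ = ρ₁/(1-ρ₁) = 0.1691/(1-0.1691) = 0.2035
Station 2: ρ₂ = 2.898/8.0 = 0.36225, L₂ = ρ₂/(1-ρ₂) = 0.36225/(1-0.36225) = 0.5680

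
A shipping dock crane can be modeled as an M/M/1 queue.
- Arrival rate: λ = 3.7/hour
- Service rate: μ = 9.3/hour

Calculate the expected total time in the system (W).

First, compute utilization: ρ = λ/μ = 3.7/9.3 = 0.3978
For M/M/1: W = 1/(μ-λ)
W = 1/(9.3-3.7) = 1/5.60
W = 0.1786 hours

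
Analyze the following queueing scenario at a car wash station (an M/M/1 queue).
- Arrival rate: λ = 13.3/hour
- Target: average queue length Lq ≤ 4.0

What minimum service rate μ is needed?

For M/M/1: Lq = λ²/(μ(μ-λ))
Need Lq ≤ 4.0, i.e. μ(μ-λ) ≥ λ²/4.0
μ² - 13.3μ - 176.89/4.0 ≥ 0  →  μ² - 13.3μ - 44.2225 ≥ 0
Quadratic formula (positive root): μ = [λ + √(λ² + 4×44.2225)]/2
Discriminant: 176.89 + 4×44.2225 = 353.7800, √353.7800 = 18.8090
μ ≥ (13.3 + 18.8090)/2 = 16.0545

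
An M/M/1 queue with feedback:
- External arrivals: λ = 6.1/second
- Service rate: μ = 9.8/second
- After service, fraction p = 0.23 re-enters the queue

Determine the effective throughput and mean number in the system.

Effective arrival rate: λ_eff = λ/(1-p) = 6.1/(1-0.23) = 6.1/0.77 = 7.922078
ρ = λ_eff/μ = 7.922078/9.8 = 0.808375
L = ρ/(1-ρ) = 0.808375/(1-0.808375) = 4.2185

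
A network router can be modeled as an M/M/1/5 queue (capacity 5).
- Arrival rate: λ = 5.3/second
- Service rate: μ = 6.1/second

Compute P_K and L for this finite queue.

ρ = λ/μ = 5.3/6.1 = 0.86885
P₀ = (1-ρ)/(1-ρ^(K+1)) = (1-0.86885)/(1-0.86885^6) = 0.13115/0.56980 = 0.2302
P_K = P₀×ρ^K = 0.2302 × 0.86885^5 = 0.2302 × 0.4951 = 0.1140
Blocking probability P_5 = 0.1140 (11.40%)
L = ρ[1 - (K+1)ρ^K + Kρ^(K+1)] / [(1-ρ)(1-ρ^(K+1))]
L = 0.86885 × (1 - 6×0.495135 + 5×0.430198) / ((1 - 0.86885) × (1 - 0.430198)) = 2.0949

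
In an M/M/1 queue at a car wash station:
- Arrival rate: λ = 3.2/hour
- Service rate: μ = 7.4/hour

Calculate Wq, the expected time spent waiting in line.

First, compute utilization: ρ = λ/μ = 3.2/7.4 = 0.4324
For M/M/1: Wq = λ/(μ(μ-λ))
Wq = 3.2/(7.4 × (7.4-3.2))
Wq = 3.2/(7.4 × 4.20)
Wq = 0.1030 hours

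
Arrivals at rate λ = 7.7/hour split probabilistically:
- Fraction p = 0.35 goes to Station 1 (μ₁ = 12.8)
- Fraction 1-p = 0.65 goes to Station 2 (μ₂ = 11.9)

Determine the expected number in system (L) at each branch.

Effective rates: λ₁ = 7.7×0.35 = 2.695, λ₂ = 7.7×0.65 = 5.005
Station 1: ρ₁ = 2.695/12.8 = 0.21055, L₁ = ρ₁/(1-ρ₁) = 0.21055/(1-0.21055) = 0.2667
Station 2: ρ₂ = 5.005/11.9 = 0.4206, L₂ = ρ₂/(1-ρ₂) = 0.4206/(1-0.4206) = 0.7259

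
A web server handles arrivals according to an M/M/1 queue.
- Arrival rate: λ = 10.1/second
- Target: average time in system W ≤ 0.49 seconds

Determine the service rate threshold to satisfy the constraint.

For M/M/1: W = 1/(μ-λ)
Need W ≤ 0.49, so 1/(μ-λ) ≤ 0.49
μ - λ ≥ 1/0.49 = 2.0408
μ ≥ 10.1 + 2.0408 = 12.1408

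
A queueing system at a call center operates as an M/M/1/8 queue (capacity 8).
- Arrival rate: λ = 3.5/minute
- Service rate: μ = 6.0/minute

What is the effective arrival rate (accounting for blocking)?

ρ = λ/μ = 3.5/6.0 = 0.583333
P₀ = (1-ρ)/(1-ρ^(K+1)) = (1-0.583333)/(1-0.583333^9) = 0.4167/0.9922 = 0.4200
P_K = P₀×ρ^K = 0.41995 × 0.583333^8 = 0.41995 × 0.013407 = 0.005630
λ_eff = λ(1-P_K) = 3.5 × (1 - 0.005630) = 3.5 × 0.99437 = 3.4803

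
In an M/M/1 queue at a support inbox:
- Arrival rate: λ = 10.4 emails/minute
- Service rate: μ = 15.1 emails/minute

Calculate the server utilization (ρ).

Server utilization: ρ = λ/μ
ρ = 10.4/15.1 = 0.6887
The server is busy 68.87% of the time.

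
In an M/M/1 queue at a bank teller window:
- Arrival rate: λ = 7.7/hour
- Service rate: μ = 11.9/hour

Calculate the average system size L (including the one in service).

ρ = λ/μ = 7.7/11.9 = 0.6471
For M/M/1: L = λ/(μ-λ)
L = 7.7/(11.9-7.7) = 7.7/4.20
L = 1.8333 transactions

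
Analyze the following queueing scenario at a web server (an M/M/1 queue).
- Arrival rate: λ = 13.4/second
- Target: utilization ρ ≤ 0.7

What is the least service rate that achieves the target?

ρ = λ/μ, so μ = λ/ρ
μ ≥ 13.4/0.7 = 19.1429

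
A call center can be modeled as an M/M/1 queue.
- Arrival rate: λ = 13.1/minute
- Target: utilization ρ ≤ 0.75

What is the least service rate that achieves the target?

ρ = λ/μ, so μ = λ/ρ
μ ≥ 13.1/0.75 = 17.4667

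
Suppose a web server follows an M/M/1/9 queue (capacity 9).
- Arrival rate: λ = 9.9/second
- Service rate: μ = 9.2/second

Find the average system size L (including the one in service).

ρ = λ/μ = 9.9/9.2 = 1.07609
P₀ = (1-ρ)/(1-ρ^(K+1)) = (1-1.07609)/(1-1.07609^10) = -0.07609/-1.0820 = 0.07032
P_K = P₀×ρ^K = 0.07032 × 1.07609^9 = 0.07032 × 1.9348 = 0.1361
L = ρ[1 - (K+1)ρ^K + Kρ^(K+1)] / [(1-ρ)(1-ρ^(K+1))]
L = 1.07609 × (1 - 10×1.93481 + 9×2.08203) / ((1 - 1.07609) × (1 - 2.08203)) = 5.0996 requests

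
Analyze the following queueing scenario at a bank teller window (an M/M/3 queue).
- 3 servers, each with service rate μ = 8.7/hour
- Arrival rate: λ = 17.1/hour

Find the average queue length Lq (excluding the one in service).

Traffic intensity: ρ = λ/(cμ) = 17.1/(3×8.7) = 0.6552
Since ρ = 0.6552 < 1, system is stable.
Offered load a = λ/μ = cρ = 17.1/8.7 = 1.9655
P₀ = [ Σₙ₌₀^2 aⁿ/n! + a^3/(3!(1-ρ)) ]⁻¹
Σ = a^0/0! + a^1/1! + a^2/2! = 1.0000 + 1.9655 + 1.9316 = 4.8971
a^3/(3!(1-ρ)) = 7.5933/(6 × 0.34483) = 3.6701
P₀ = 1/(4.8971 + 3.6701) = 0.1167
Lq = P₀·a^3·ρ / (3!(1-ρ)²) = 0.11672 × 7.5933 × 0.65517 / (6 × 0.11891) = 0.8139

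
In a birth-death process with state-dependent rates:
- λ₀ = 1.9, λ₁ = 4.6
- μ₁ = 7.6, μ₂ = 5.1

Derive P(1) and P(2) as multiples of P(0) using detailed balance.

Balance equations:
State 0: λ₀P₀ = μ₁P₁ → P₁ = (λ₀/μ₁)P₀ = (1.9/7.6)P₀ = 0.2500P₀
State 1: P₂ = (λ₀λ₁)/(μ₁μ₂)P₀ = (1.9×4.6)/(7.6×5.1)P₀ = 0.2255P₀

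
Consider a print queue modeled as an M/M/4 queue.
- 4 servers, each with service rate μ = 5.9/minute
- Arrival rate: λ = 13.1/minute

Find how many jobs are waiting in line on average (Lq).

Traffic intensity: ρ = λ/(cμ) = 13.1/(4×5.9) = 0.5551
Since ρ = 0.5551 < 1, system is stable.
Offered load a = λ/μ = cρ = 13.1/5.9 = 2.2203
P₀ = [ Σₙ₌₀^3 aⁿ/n! + a^4/(4!(1-ρ)) ]⁻¹
Σ = a^0/0! + a^1/1! + a^2/2! + a^3/3! = 1.0000 + 2.2203 + 2.4650 + 1.8243 = 7.5096
a^4/(4!(1-ρ)) = 24.3040/(24 × 0.44492) = 2.2761
P₀ = 1/(7.5096 + 2.2761) = 0.1022
Lq = P₀·a^4·ρ / (4!(1-ρ)²) = 0.10219 × 24.3040 × 0.55508 / (24 × 0.19795) = 0.2902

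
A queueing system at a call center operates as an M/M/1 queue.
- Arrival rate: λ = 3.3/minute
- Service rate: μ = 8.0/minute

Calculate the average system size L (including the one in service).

ρ = λ/μ = 3.3/8.0 = 0.4125
For M/M/1: L = λ/(μ-λ)
L = 3.3/(8.0-3.3) = 3.3/4.70
L = 0.7021 calls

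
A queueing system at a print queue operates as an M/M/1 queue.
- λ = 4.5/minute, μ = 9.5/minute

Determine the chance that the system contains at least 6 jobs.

ρ = λ/μ = 4.5/9.5 = 0.4737
P(N ≥ n) = ρⁿ
P(N ≥ 6) = 0.4737^6
P(N ≥ 6) = 0.01130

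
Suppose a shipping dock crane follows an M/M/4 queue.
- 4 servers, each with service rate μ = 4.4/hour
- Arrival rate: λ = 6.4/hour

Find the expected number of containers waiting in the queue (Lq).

Traffic intensity: ρ = λ/(cμ) = 6.4/(4×4.4) = 0.3636
Since ρ = 0.3636 < 1, system is stable.
Offered load a = λ/μ = cρ = 6.4/4.4 = 1.4545
P₀ = [ Σₙ₌₀^3 aⁿ/n! + a^4/(4!(1-ρ)) ]⁻¹
Σ = a^0/0! + a^1/1! + a^2/2! + a^3/3! = 1.0000 + 1.4545 + 1.0579 + 0.5129 = 4.0253
a^4/(4!(1-ρ)) = 4.4762/(24 × 0.6364) = 0.2931
P₀ = 1/(4.0253 + 0.2931) = 0.2316
Lq = P₀·a^4·ρ / (4!(1-ρ)²) = 0.2316 × 4.4762 × 0.3636 / (24 × 0.4050) = 0.03878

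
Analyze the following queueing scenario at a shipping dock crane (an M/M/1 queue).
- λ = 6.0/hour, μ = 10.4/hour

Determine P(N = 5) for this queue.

ρ = λ/μ = 6.0/10.4 = 0.5769
P(n) = (1-ρ)ρⁿ
P(5) = (1-0.5769) × 0.5769^5
P(5) = 0.4231 × 0.06390
P(5) = 0.02704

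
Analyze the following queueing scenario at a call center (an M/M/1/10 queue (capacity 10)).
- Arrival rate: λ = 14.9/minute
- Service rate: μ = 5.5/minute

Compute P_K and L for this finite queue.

ρ = λ/μ = 14.9/5.5 = 2.7091
P₀ = (1-ρ)/(1-ρ^(K+1)) = (1-2.7091)/(1-2.7091^11) = -1.7091/-57685.6606 = 0.00002963
P_K = P₀×ρ^K = 0.00002963 × 2.7091^10 = 0.00002963 × 21293.6623 = 0.6309
Blocking probability P_10 = 0.6309 (63.09%)
L = ρ[1 - (K+1)ρ^K + Kρ^(K+1)] / [(1-ρ)(1-ρ^(K+1))]
L = 2.7091 × (1 - 11×21293.6623 + 10×57686.6606) / ((1 - 2.7091) × (1 - 57686.6606)) = 9.4151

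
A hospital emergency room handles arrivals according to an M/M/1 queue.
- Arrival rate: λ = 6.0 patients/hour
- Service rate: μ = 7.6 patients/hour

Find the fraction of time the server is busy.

Server utilization: ρ = λ/μ
ρ = 6.0/7.6 = 0.7895
The server is busy 78.95% of the time.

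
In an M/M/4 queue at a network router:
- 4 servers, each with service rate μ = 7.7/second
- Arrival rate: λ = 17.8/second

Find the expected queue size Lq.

Traffic intensity: ρ = λ/(cμ) = 17.8/(4×7.7) = 0.5779
Since ρ = 0.5779 < 1, system is stable.
Offered load a = λ/μ = cρ = 17.8/7.7 = 2.3117
P₀ = [ Σₙ₌₀^3 aⁿ/n! + a^4/(4!(1-ρ)) ]⁻¹
Σ = a^0/0! + a^1/1! + a^2/2! + a^3/3! = 1.000000 + 2.311688 + 2.671951 + 2.058906 = 8.0425
a^4/(4!(1-ρ)) = 28.5573/(24 × 0.42208) = 2.8191
P₀ = 1/(8.0425 + 2.8191) = 0.09207
Lq = P₀·a^4·ρ / (4!(1-ρ)²) = 0.092067 × 28.5573 × 0.57792 / (24 × 0.17815) = 0.3554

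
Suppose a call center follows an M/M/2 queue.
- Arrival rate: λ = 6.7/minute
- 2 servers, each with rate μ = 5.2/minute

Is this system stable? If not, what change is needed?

Stability requires ρ = λ/(cμ) < 1
ρ = 6.7/(2 × 5.2) = 6.7/10.40 = 0.6442
Since 0.6442 < 1, the system is STABLE.
The servers are busy 64.42% of the time.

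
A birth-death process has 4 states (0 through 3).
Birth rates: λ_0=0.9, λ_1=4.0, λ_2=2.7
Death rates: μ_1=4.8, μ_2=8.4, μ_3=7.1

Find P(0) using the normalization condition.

Ratios P(n)/P(0) = (λ₀···λₙ₋₁)/(μ₁···μₙ):
P(1)/P(0) = (0.9)/(4.8) = 0.1875
P(2)/P(0) = (0.9×4.0)/(4.8×8.4) = 0.08929
P(3)/P(0) = (0.9×4.0×2.7)/(4.8×8.4×7.1) = 0.03395

Normalization: ∑ P(n) = 1
P(0) × (1.0000 + 0.1875 + 0.08929 + 0.03395) = 1
P(0) × 1.31074 = 1
P(0) = 1/1.31074 = 0.7629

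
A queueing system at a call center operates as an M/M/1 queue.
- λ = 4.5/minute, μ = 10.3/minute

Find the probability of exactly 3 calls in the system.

ρ = λ/μ = 4.5/10.3 = 0.4369
P(n) = (1-ρ)ρⁿ
P(3) = (1-0.4369) × 0.4369^3
P(3) = 0.5631 × 0.08340
P(3) = 0.04696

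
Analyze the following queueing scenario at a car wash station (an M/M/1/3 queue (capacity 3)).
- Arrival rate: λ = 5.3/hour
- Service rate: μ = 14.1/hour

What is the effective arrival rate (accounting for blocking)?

ρ = λ/μ = 5.3/14.1 = 0.3759
P₀ = (1-ρ)/(1-ρ^(K+1)) = (1-0.3759)/(1-0.3759^4) = 0.6241/0.9800 = 0.6368
P_K = P₀×ρ^K = 0.6368 × 0.3759^3 = 0.6368 × 0.05311 = 0.03382
λ_eff = λ(1-P_K) = 5.3 × (1 - 0.033821) = 5.3 × 0.966179 = 5.1207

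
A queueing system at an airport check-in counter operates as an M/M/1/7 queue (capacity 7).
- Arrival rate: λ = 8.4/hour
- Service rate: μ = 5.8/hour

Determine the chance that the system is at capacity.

ρ = λ/μ = 8.4/5.8 = 1.4483
P₀ = (1-ρ)/(1-ρ^(K+1)) = (1-1.4483)/(1-1.4483^8) = -0.4483/-18.3583 = 0.02442
P_K = P₀×ρ^K = 0.02442 × 1.4483^7 = 0.02442 × 13.3663 = 0.3264
Blocking probability = 32.64%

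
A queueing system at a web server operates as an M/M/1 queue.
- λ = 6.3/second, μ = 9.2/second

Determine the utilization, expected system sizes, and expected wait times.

Step 1: ρ = λ/μ = 6.3/9.2 = 0.6848
Step 2: L = λ/(μ-λ) = 6.3/2.90 = 2.1724
Step 3: Lq = λ²/(μ(μ-λ)) = 39.69/(9.2×2.90) = 1.4876
Step 4: W = 1/(μ-λ) = 1/2.90 = 0.34483
Step 5: Wq = λ/(μ(μ-λ)) = 6.3/(9.2×2.90) = 0.2361
Step 6: P(0) = 1-ρ = 0.3152
Verify: L = λW = 6.3×0.34483 = 2.1724 ✔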